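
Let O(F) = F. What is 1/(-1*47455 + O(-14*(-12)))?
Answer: -1/47287 ≈ -2.1147e-5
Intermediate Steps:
1/(-1*47455 + O(-14*(-12))) = 1/(-1*47455 - 14*(-12)) = 1/(-47455 + 168) = 1/(-47287) = -1/47287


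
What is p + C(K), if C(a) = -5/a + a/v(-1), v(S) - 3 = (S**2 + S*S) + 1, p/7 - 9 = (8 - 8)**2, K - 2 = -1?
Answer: 349/6 ≈ 58.167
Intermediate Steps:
K = 1 (K = 2 - 1 = 1)
p = 63 (p = 63 + 7*(8 - 8)**2 = 63 + 7*0**2 = 63 + 7*0 = 63 + 0 = 63)
v(S) = 4 + 2*S**2 (v(S) = 3 + ((S**2 + S*S) + 1) = 3 + ((S**2 + S**2) + 1) = 3 + (2*S**2 + 1) = 3 + (1 + 2*S**2) = 4 + 2*S**2)
C(a) = -5/a + a/6 (C(a) = -5/a + a/(4 + 2*(-1)**2) = -5/a + a/(4 + 2*1) = -5/a + a/(4 + 2) = -5/a + a/6)
p + C(K) = 63 + (-5/1 + (1/6)*1) = 63 + (-5*1 + 1/6) = 63 + (-5 + 1/6) = 63 - 29/6 = 349/6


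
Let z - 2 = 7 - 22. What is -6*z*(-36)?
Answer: -2808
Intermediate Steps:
z = -13 (z = 2 + (7 - 22) = 2 - 15 = -13)
-6*z*(-36) = -6*(-13)*(-36) = 78*(-36) = -2808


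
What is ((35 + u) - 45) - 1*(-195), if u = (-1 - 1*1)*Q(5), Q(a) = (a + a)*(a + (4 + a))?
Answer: -95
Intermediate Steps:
Q(a) = 2*a*(4 + 2*a) (Q(a) = (2*a)*(4 + 2*a) = 2*a*(4 + 2*a))
u = -280 (u = (-1 - 1*1)*(4*5*(2 + 5)) = (-1 - 1)*(4*5*7) = -2*140 = -280)
((35 + u) - 45) - 1*(-195) = ((35 - 280) - 45) - 1*(-195) = (-245 - 45) + 195 = -290 + 195 = -95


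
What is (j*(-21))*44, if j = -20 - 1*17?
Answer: 34188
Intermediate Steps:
j = -37 (j = -20 - 17 = -37)
(j*(-21))*44 = -37*(-21)*44 = 777*44 = 34188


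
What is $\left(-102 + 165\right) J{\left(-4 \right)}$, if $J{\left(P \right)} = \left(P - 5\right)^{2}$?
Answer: $5103$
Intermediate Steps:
$J{\left(P \right)} = \left(-5 + P\right)^{2}$
$\left(-102 + 165\right) J{\left(-4 \right)} = \left(-102 + 165\right) \left(-5 - 4\right)^{2} = 63 \left(-9\right)^{2} = 63 \cdot 81 = 5103$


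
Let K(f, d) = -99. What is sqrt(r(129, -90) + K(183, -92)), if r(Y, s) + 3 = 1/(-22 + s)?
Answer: 5*I*sqrt(3199)/28 ≈ 10.1*I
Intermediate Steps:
r(Y, s) = -3 + 1/(-22 + s)
sqrt(r(129, -90) + K(183, -92)) = sqrt((67 - 3*(-90))/(-22 - 90) - 99) = sqrt((67 + 270)/(-112) - 99) = sqrt(-1/112*337 - 99) = sqrt(-337/112 - 99) = sqrt(-11425/112) = 5*I*sqrt(3199)/28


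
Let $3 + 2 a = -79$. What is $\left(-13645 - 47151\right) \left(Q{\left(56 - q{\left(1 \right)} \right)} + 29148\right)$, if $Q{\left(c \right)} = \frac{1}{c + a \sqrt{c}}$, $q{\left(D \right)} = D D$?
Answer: $- \frac{1440702479506}{813} + \frac{1246318 \sqrt{55}}{44715} \approx -1.7721 \cdot 10^{9}$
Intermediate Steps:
$a = -41$ ($a = - \frac{3}{2} + \frac{1}{2} \left(-79\right) = - \frac{3}{2} - \frac{79}{2} = -41$)
$q{\left(D \right)} = D^{2}$
$Q{\left(c \right)} = \frac{1}{c - 41 \sqrt{c}}$
$\left(-13645 - 47151\right) \left(Q{\left(56 - q{\left(1 \right)} \right)} + 29148\right) = \left(-13645 - 47151\right) \left(\frac{1}{\left(56 - 1^{2}\right) - 41 \sqrt{56 - 1^{2}}} + 29148\right) = - 60796 \left(\frac{1}{\left(56 - 1\right) - 41 \sqrt{56 - 1}} + 29148\right) = - 60796 \left(\frac{1}{55 - 41 \sqrt{55}} + 29148\right) = - 60796 \left(29148 + \frac{1}{55 - 41 \sqrt{55}}\right) = -1772081808 - \frac{60796}{55 - 41 \sqrt{55}}$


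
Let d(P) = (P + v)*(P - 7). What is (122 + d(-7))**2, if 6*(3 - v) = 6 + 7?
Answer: 390625/9 ≈ 43403.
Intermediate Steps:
v = 5/6 (v = 3 - (6 + 7)/6 = 3 - 1/6*13 = 3 - 13/6 = 5/6 ≈ 0.83333)
d(P) = (-7 + P)*(5/6 + P) (d(P) = (P + 5/6)*(P - 7) = (5/6 + P)*(-7 + P) = (-7 + P)*(5/6 + P))
(122 + d(-7))**2 = (122 + (-35/6 + (-7)**2 - 37/6*(-7)))**2 = (122 + (-35/6 + 49 + 259/6))**2 = (122 + 259/3)**2 = (625/3)**2 = 390625/9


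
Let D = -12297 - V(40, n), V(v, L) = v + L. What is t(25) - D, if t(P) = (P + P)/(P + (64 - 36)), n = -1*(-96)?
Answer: 658999/53 ≈ 12434.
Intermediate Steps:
n = 96
t(P) = 2*P/(28 + P) (t(P) = (2*P)/(P + 28) = (2*P)/(28 + P) = 2*P/(28 + P))
V(v, L) = L + v
D = -12433 (D = -12297 - (96 + 40) = -12297 - 1*136 = -12297 - 136 = -12433)
t(25) - D = 2*25/(28 + 25) - 1*(-12433) = 2*25/53 + 12433 = 2*25*(1/53) + 12433 = 50/53 + 12433 = 658999/53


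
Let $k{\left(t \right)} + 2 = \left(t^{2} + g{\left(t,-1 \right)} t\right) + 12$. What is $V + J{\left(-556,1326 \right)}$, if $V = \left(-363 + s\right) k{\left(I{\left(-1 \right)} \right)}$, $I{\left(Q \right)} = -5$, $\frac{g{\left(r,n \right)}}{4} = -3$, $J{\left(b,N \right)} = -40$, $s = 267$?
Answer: $-9160$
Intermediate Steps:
$g{\left(r,n \right)} = -12$ ($g{\left(r,n \right)} = 4 \left(-3\right) = -12$)
$k{\left(t \right)} = 10 + t^{2} - 12 t$ ($k{\left(t \right)} = -2 + \left(\left(t^{2} - 12 t\right) + 12\right) = -2 + \left(12 + t^{2} - 12 t\right) = 10 + t^{2} - 12 t$)
$V = -9120$ ($V = \left(-363 + 267\right) \left(10 + \left(-5\right)^{2} - -60\right) = - 96 \left(10 + 25 + 60\right) = \left(-96\right) 95 = -9120$)
$V + J{\left(-556,1326 \right)} = -9120 - 40 = -9160$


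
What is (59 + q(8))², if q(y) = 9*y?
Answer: 17161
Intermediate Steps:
(59 + q(8))² = (59 + 9*8)² = (59 + 72)² = 131² = 17161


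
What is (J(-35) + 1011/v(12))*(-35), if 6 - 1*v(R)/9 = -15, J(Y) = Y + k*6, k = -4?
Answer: 16900/9 ≈ 1877.8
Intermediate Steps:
J(Y) = -24 + Y (J(Y) = Y - 4*6 = Y - 24 = -24 + Y)
v(R) = 189 (v(R) = 54 - 9*(-15) = 54 + 135 = 189)
(J(-35) + 1011/v(12))*(-35) = ((-24 - 35) + 1011/189)*(-35) = (-59 + 1011*(1/189))*(-35) = (-59 + 337/63)*(-35) = -3380/63*(-35) = 16900/9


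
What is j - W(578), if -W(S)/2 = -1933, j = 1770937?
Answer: 1767071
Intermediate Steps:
W(S) = 3866 (W(S) = -2*(-1933) = 3866)
j - W(578) = 1770937 - 1*3866 = 1770937 - 3866 = 1767071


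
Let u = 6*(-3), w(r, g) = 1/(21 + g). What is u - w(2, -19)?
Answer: -37/2 ≈ -18.500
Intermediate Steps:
u = -18
u - w(2, -19) = -18 - 1/(21 - 19) = -18 - 1/2 = -18 - 1*½ = -18 - ½ = -37/2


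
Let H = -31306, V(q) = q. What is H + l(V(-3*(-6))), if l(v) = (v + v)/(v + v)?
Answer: -31305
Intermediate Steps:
l(v) = 1 (l(v) = (2*v)/((2*v)) = (2*v)*(1/(2*v)) = 1)
H + l(V(-3*(-6))) = -31306 + 1 = -31305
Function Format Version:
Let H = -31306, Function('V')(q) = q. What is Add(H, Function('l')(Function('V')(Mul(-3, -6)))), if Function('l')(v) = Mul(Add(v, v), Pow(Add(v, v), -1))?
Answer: -31305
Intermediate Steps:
Function('l')(v) = 1 (Function('l')(v) = Mul(Mul(2, v), Pow(Mul(2, v), -1)) = Mul(Mul(2, v), Mul(Rational(1, 2), Pow(v, -1))) = 1)
Add(H, Function('l')(Function('V')(Mul(-3, -6)))) = Add(-31306, 1) = -31305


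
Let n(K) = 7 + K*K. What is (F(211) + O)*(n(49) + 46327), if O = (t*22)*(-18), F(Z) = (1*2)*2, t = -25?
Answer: 482671440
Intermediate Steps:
F(Z) = 4 (F(Z) = 2*2 = 4)
O = 9900 (O = -25*22*(-18) = -550*(-18) = 9900)
n(K) = 7 + K²
(F(211) + O)*(n(49) + 46327) = (4 + 9900)*((7 + 49²) + 46327) = 9904*((7 + 2401) + 46327) = 9904*(2408 + 46327) = 9904*48735 = 482671440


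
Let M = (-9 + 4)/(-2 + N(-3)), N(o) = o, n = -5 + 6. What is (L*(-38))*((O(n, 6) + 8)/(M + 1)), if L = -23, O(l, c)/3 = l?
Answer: 4807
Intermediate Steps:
n = 1
O(l, c) = 3*l
M = 1 (M = (-9 + 4)/(-2 - 3) = -5/(-5) = -5*(-⅕) = 1)
(L*(-38))*((O(n, 6) + 8)/(M + 1)) = (-23*(-38))*((3*1 + 8)/(1 + 1)) = 874*((3 + 8)/2) = 874*(11*(½)) = 874*(11/2) = 4807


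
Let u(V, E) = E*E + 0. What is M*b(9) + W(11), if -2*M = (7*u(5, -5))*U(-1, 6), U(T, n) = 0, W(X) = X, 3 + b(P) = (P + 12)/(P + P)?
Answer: 11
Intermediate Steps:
u(V, E) = E² (u(V, E) = E² + 0 = E²)
b(P) = -3 + (12 + P)/(2*P) (b(P) = -3 + (P + 12)/(P + P) = -3 + (12 + P)/((2*P)) = -3 + (12 + P)*(1/(2*P)) = -3 + (12 + P)/(2*P))
M = 0 (M = -7*(-5)²*0/2 = -7*25*0/2 = -175*0/2 = -½*0 = 0)
M*b(9) + W(11) = 0*(-5/2 + 6/9) + 11 = 0*(-5/2 + 6*(⅑)) + 11 = 0*(-5/2 + ⅔) + 11 = 0*(-11/6) + 11 = 0 + 11 = 11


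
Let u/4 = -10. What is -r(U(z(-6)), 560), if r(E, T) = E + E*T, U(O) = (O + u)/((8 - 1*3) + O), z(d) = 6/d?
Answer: 23001/4 ≈ 5750.3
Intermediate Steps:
u = -40 (u = 4*(-10) = -40)
U(O) = (-40 + O)/(5 + O) (U(O) = (O - 40)/((8 - 1*3) + O) = (-40 + O)/((8 - 3) + O) = (-40 + O)/(5 + O))
-r(U(z(-6)), 560) = -(-40 + 6/(-6))/(5 + 6/(-6))*(1 + 560) = -(-40 + 6*(-⅙))/(5 + 6*(-⅙))*561 = -(-40 - 1)/(5 - 1)*561 = --41/4*561 = -(¼)*(-41)*561 = -(-41)*561/4 = -1*(-23001/4) = 23001/4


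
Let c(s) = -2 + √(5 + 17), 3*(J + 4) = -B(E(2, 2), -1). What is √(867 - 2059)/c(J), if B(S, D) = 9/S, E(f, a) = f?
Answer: 2*I*√298/9 + 2*I*√1639/9 ≈ 12.833*I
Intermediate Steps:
J = -11/2 (J = -4 + (-9/2)/3 = -4 + (-1*9/2)/3 = -4 + (⅓)*(-9/2) = -4 - 3/2 = -11/2 ≈ -5.5000)
c(s) = -2 + √22
√(867 - 2059)/c(J) = √(867 - 2059)/(-2 + √22) = √(-1192)/(-2 + √22) = (2*I*√298)/(-2 + √22) = 2*I*√298/(-2 + √22)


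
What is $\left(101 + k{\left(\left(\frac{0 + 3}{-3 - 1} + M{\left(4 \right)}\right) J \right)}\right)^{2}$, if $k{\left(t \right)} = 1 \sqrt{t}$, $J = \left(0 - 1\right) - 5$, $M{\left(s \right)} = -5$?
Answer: $\frac{\left(202 + \sqrt{138}\right)^{2}}{4} \approx 11422.0$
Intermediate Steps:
$J = -6$ ($J = -1 - 5 = -6$)
$k{\left(t \right)} = \sqrt{t}$
$\left(101 + k{\left(\left(\frac{0 + 3}{-3 - 1} + M{\left(4 \right)}\right) J \right)}\right)^{2} = \left(101 + \sqrt{\left(\frac{0 + 3}{-3 - 1} - 5\right) \left(-6\right)}\right)^{2} = \left(101 + \sqrt{\left(\frac{3}{-4} - 5\right) \left(-6\right)}\right)^{2} = \left(101 + \sqrt{\left(3 \left(- \frac{1}{4}\right) - 5\right) \left(-6\right)}\right)^{2} = \left(101 + \sqrt{\left(- \frac{3}{4} - 5\right) \left(-6\right)}\right)^{2} = \left(101 + \sqrt{\left(- \frac{23}{4}\right) \left(-6\right)}\right)^{2} = \left(101 + \sqrt{\frac{69}{2}}\right)^{2} = \left(101 + \frac{\sqrt{138}}{2}\right)^{2}$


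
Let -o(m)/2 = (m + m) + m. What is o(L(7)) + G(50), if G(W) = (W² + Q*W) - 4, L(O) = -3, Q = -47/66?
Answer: 81787/33 ≈ 2478.4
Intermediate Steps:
Q = -47/66 (Q = -47*1/66 = -47/66 ≈ -0.71212)
o(m) = -6*m (o(m) = -2*((m + m) + m) = -2*(2*m + m) = -6*m)
G(W) = -4 + W² - 47*W/66 (G(W) = (W² - 47*W/66) - 4 = -4 + W² - 47*W/66)
o(L(7)) + G(50) = -6*(-3) + (-4 + 50² - 47/66*50) = 18 + (-4 + 2500 - 1175/33) = 18 + 81193/33 = 81787/33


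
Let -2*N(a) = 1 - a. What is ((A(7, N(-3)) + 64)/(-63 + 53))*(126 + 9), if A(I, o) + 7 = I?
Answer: -864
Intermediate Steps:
N(a) = -½ + a/2 (N(a) = -(1 - a)/2 = -½ + a/2)
A(I, o) = -7 + I
((A(7, N(-3)) + 64)/(-63 + 53))*(126 + 9) = (((-7 + 7) + 64)/(-63 + 53))*(126 + 9) = ((0 + 64)/(-10))*135 = (64*(-⅒))*135 = -32/5*135 = -864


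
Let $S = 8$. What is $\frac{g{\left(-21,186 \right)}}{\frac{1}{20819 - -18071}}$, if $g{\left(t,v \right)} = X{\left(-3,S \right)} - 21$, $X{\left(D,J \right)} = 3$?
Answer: $-700020$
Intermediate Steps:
$g{\left(t,v \right)} = -18$ ($g{\left(t,v \right)} = 3 - 21 = -18$)
$\frac{g{\left(-21,186 \right)}}{\frac{1}{20819 - -18071}} = - \frac{18}{\frac{1}{20819 - -18071}} = - \frac{18}{\frac{1}{20819 + 18071}} = - \frac{18}{\frac{1}{38890}} = - 18 \frac{1}{\frac{1}{38890}} = \left(-18\right) 38890 = -700020$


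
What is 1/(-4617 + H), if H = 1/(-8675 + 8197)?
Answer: -478/2206927 ≈ -0.00021659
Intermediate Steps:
H = -1/478 (H = 1/(-478) = -1/478 ≈ -0.0020920)
1/(-4617 + H) = 1/(-4617 - 1/478) = 1/(-2206927/478) = -478/2206927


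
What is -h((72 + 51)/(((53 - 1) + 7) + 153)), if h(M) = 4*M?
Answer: -123/53 ≈ -2.3208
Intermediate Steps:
-h((72 + 51)/(((53 - 1) + 7) + 153)) = -4*(72 + 51)/(((53 - 1) + 7) + 153) = -4*123/((52 + 7) + 153) = -4*123/(59 + 153) = -4*123/212 = -1*123/53 = -123/53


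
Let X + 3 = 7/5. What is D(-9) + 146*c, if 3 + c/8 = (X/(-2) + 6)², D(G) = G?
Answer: 1262383/25 ≈ 50495.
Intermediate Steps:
X = -8/5 (X = -3 + 7/5 = -8/5 ≈ -1.6000)
c = 8648/25 (c = -24 + 8*(-8/5/(-2) + 6)² = -24 + 8*(-8/5*(-½) + 6)² = -24 + 8*(⅘ + 6)² = -24 + 8*(34/5)² = -24 + 8*(1156/25) = -24 + 9248/25 = 8648/25 ≈ 345.92)
D(-9) + 146*c = -9 + 146*(8648/25) = -9 + 1262608/25 = 1262383/25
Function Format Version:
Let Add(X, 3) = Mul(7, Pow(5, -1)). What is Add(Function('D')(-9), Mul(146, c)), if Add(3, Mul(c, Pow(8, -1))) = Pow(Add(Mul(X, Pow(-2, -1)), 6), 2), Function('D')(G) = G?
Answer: Rational(1262383, 25) ≈ 50495.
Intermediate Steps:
X = Rational(-8, 5) (X = Add(-3, Mul(7, Pow(5, -1))) = Add(-3, Mul(7, Rational(1, 5))) = Add(-3, Rational(7, 5)) = Rational(-8, 5) ≈ -1.6000)
c = Rational(8648, 25) (c = Add(-24, Mul(8, Pow(Add(Mul(Rational(-8, 5), Pow(-2, -1)), 6), 2))) = Add(-24, Mul(8, Pow(Add(Mul(Rational(-8, 5), Rational(-1, 2)), 6), 2))) = Add(-24, Mul(8, Pow(Add(Rational(4, 5), 6), 2))) = Add(-24, Mul(8, Pow(Rational(34, 5), 2))) = Add(-24, Mul(8, Rational(1156, 25))) = Add(-24, Rational(9248, 25)) = Rational(8648, 25) ≈ 345.92)
Add(Function('D')(-9), Mul(146, c)) = Add(-9, Mul(146, Rational(8648, 25))) = Add(-9, Rational(1262608, 25)) = Rational(1262383, 25)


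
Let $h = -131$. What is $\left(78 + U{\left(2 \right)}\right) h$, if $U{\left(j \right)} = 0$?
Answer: $-10218$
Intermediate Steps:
$\left(78 + U{\left(2 \right)}\right) h = \left(78 + 0\right) \left(-131\right) = 78 \left(-131\right) = -10218$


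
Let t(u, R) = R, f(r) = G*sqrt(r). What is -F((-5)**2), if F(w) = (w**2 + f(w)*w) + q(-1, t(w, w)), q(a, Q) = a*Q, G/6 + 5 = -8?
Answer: 9150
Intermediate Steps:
G = -78 (G = -30 + 6*(-8) = -30 - 48 = -78)
f(r) = -78*sqrt(r)
q(a, Q) = Q*a
F(w) = w**2 - w - 78*w**(3/2) (F(w) = (w**2 + (-78*sqrt(w))*w) + w*(-1) = (w**2 - 78*w**(3/2)) - w = w**2 - w - 78*w**(3/2))
-F((-5)**2) = -(((-5)**2)**2 - 1*(-5)**2 - 78*((-5)**2)**(3/2)) = -(25**2 - 1*25 - 78*25**(3/2)) = -(625 - 25 - 78*125) = -(625 - 25 - 9750) = -1*(-9150) = 9150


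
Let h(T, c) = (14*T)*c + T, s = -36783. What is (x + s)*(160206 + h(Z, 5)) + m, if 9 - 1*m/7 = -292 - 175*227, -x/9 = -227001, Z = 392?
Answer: 377247004770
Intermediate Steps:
x = 2043009 (x = -9*(-227001) = 2043009)
h(T, c) = T + 14*T*c (h(T, c) = 14*T*c + T = T + 14*T*c)
m = 280182 (m = 63 - 7*(-292 - 175*227) = 63 - 7*(-292 - 39725) = 63 - 7*(-40017) = 63 + 280119 = 280182)
(x + s)*(160206 + h(Z, 5)) + m = (2043009 - 36783)*(160206 + 392*(1 + 14*5)) + 280182 = 2006226*(160206 + 392*(1 + 70)) + 280182 = 2006226*(160206 + 392*71) + 280182 = 2006226*(160206 + 27832) + 280182 = 2006226*188038 + 280182 = 377246724588 + 280182 = 377247004770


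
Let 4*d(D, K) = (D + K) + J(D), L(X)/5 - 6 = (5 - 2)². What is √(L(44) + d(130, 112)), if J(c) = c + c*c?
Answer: √4393 ≈ 66.280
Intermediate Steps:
J(c) = c + c²
L(X) = 75 (L(X) = 30 + 5*(5 - 2)² = 30 + 5*3² = 30 + 5*9 = 30 + 45 = 75)
d(D, K) = D/4 + K/4 + D*(1 + D)/4 (d(D, K) = ((D + K) + D*(1 + D))/4 = (D + K + D*(1 + D))/4 = D/4 + K/4 + D*(1 + D)/4)
√(L(44) + d(130, 112)) = √(75 + ((¼)*130 + (¼)*112 + (¼)*130*(1 + 130))) = √(75 + (65/2 + 28 + (¼)*130*131)) = √(75 + (65/2 + 28 + 8515/2)) = √(75 + 4318) = √4393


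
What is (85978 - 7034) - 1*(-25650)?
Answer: 104594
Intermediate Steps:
(85978 - 7034) - 1*(-25650) = 78944 + 25650 = 104594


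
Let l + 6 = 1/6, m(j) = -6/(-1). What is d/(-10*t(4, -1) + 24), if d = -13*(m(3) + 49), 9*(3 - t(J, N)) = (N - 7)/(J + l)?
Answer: 23595/38 ≈ 620.92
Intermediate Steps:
m(j) = 6 (m(j) = -6*(-1) = 6)
l = -35/6 (l = -6 + 1/6 = -6 + 1*(⅙) = -6 + ⅙ = -35/6 ≈ -5.8333)
t(J, N) = 3 - (-7 + N)/(9*(-35/6 + J)) (t(J, N) = 3 - (N - 7)/(9*(J - 35/6)) = 3 - (-7 + N)/(9*(-35/6 + J)))
d = -715 (d = -13*(6 + 49) = -13*55 = -715)
d/(-10*t(4, -1) + 24) = -715/(-10*(-301 - 2*(-1) + 54*4)/(3*(-35 + 6*4)) + 24) = -715/(-10*(-301 + 2 + 216)/(3*(-35 + 24)) + 24) = -715/(-10*(-83)/(3*(-11)) + 24) = -715/(-10*(-1)*(-83)/(3*11) + 24) = -715/(-10*83/33 + 24) = -715/(-830/33 + 24) = -715/(-38/33) = -715*(-33/38) = 23595/38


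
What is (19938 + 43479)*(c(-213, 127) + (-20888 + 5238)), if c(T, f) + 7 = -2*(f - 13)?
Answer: -1007379045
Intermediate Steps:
c(T, f) = 19 - 2*f (c(T, f) = -7 - 2*(f - 13) = -7 - 2*(-13 + f) = -7 + (26 - 2*f) = 19 - 2*f)
(19938 + 43479)*(c(-213, 127) + (-20888 + 5238)) = (19938 + 43479)*((19 - 2*127) + (-20888 + 5238)) = 63417*((19 - 254) - 15650) = 63417*(-235 - 15650) = 63417*(-15885) = -1007379045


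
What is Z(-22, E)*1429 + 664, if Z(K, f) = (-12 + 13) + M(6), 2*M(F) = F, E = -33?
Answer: 6380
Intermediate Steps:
M(F) = F/2
Z(K, f) = 4 (Z(K, f) = (-12 + 13) + (1/2)*6 = 1 + 3 = 4)
Z(-22, E)*1429 + 664 = 4*1429 + 664 = 5716 + 664 = 6380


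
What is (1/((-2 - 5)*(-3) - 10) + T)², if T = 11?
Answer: 14884/121 ≈ 123.01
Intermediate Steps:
(1/((-2 - 5)*(-3) - 10) + T)² = (1/((-2 - 5)*(-3) - 10) + 11)² = (1/(-7*(-3) - 10) + 11)² = (1/(21 - 10) + 11)² = (1/11 + 11)² = (122/11)² = 14884/121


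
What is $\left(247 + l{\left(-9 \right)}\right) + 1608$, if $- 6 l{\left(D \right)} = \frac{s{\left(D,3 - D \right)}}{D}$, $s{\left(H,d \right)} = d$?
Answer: $\frac{16697}{9} \approx 1855.2$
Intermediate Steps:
$l{\left(D \right)} = - \frac{3 - D}{6 D}$ ($l{\left(D \right)} = - \frac{\left(3 - D\right) \frac{1}{D}}{6} = - \frac{\frac{1}{D} \left(3 - D\right)}{6} = - \frac{3 - D}{6 D}$)
$\left(247 + l{\left(-9 \right)}\right) + 1608 = \left(247 + \frac{-3 - 9}{6 \left(-9\right)}\right) + 1608 = \left(247 + \frac{1}{6} \left(- \frac{1}{9}\right) \left(-12\right)\right) + 1608 = \left(247 + \frac{2}{9}\right) + 1608 = \frac{2225}{9} + 1608 = \frac{16697}{9}$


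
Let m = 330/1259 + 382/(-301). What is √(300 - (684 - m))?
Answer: 2*I*√13822706119894/378959 ≈ 19.622*I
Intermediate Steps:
m = -381608/378959 (m = 330*(1/1259) + 382*(-1/301) = 330/1259 - 382/301 = -381608/378959 ≈ -1.0070)
√(300 - (684 - m)) = √(300 - (684 - 1*(-381608/378959))) = √(300 - (684 + 381608/378959)) = √(300 - 1*259589564/378959) = √(300 - 259589564/378959) = √(-145901864/378959) = 2*I*√13822706119894/378959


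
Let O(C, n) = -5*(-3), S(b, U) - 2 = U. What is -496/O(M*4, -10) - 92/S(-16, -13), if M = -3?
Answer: -4076/165 ≈ -24.703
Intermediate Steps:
S(b, U) = 2 + U
O(C, n) = 15
-496/O(M*4, -10) - 92/S(-16, -13) = -496/15 - 92/(2 - 13) = -496*1/15 - 92/(-11) = -496/15 - 92*(-1/11) = -496/15 + 92/11 = -4076/165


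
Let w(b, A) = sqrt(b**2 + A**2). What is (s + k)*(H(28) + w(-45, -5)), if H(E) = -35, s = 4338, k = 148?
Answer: -157010 + 22430*sqrt(82) ≈ 46102.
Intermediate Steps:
w(b, A) = sqrt(A**2 + b**2)
(s + k)*(H(28) + w(-45, -5)) = (4338 + 148)*(-35 + sqrt((-5)**2 + (-45)**2)) = 4486*(-35 + sqrt(25 + 2025)) = 4486*(-35 + sqrt(2050)) = 4486*(-35 + 5*sqrt(82)) = -157010 + 22430*sqrt(82)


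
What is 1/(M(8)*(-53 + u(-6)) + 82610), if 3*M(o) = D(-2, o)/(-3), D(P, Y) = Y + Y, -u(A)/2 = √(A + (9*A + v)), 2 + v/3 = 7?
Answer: 3349521/277019552162 - 216*I*√5/138509776081 ≈ 1.2091e-5 - 3.4871e-9*I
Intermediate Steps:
v = 15 (v = -6 + 3*7 = -6 + 21 = 15)
u(A) = -2*√(15 + 10*A) (u(A) = -2*√(A + (9*A + 15)) = -2*√(A + (15 + 9*A)) = -2*√(15 + 10*A))
D(P, Y) = 2*Y
M(o) = -2*o/9 (M(o) = ((2*o)/(-3))/3 = ((2*o)*(-⅓))/3 = (-2*o/3)/3 = -2*o/9)
1/(M(8)*(-53 + u(-6)) + 82610) = 1/((-2/9*8)*(-53 - 2*√(15 + 10*(-6))) + 82610) = 1/(-16*(-53 - 2*√(15 - 60))/9 + 82610) = 1/(-16*(-53 - 6*I*√5)/9 + 82610) = 1/((848/9 + 32*I*√5/3) + 82610) = 1/(744338/9 + 32*I*√5/3)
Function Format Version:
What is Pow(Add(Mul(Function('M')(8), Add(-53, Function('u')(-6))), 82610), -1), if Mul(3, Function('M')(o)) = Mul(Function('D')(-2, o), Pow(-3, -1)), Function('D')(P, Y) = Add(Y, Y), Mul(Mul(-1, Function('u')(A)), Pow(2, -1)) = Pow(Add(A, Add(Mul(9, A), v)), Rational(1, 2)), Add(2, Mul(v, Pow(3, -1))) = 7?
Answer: Add(Rational(3349521, 277019552162), Mul(Rational(-216, 138509776081), I, Pow(5, Rational(1, 2)))) ≈ Add(1.2091e-5, Mul(-3.4871e-9, I))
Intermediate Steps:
v = 15 (v = Add(-6, Mul(3, 7)) = Add(-6, 21) = 15)
Function('u')(A) = Mul(-2, Pow(Add(15, Mul(10, A)), Rational(1, 2))) (Function('u')(A) = Mul(-2, Pow(Add(A, Add(Mul(9, A), 15)), Rational(1, 2))) = Mul(-2, Pow(Add(A, Add(15, Mul(9, A))), Rational(1, 2))) = Mul(-2, Pow(Add(15, Mul(10, A)), Rational(1, 2))))
Function('D')(P, Y) = Mul(2, Y)
Function('M')(o) = Mul(Rational(-2, 9), o) (Function('M')(o) = Mul(Rational(1, 3), Mul(Mul(2, o), Pow(-3, -1))) = Mul(Rational(1, 3), Mul(Mul(2, o), Rational(-1, 3))) = Mul(Rational(1, 3), Mul(Rational(-2, 3), o)) = Mul(Rational(-2, 9), o))
Pow(Add(Mul(Function('M')(8), Add(-53, Function('u')(-6))), 82610), -1) = Pow(Add(Mul(Mul(Rational(-2, 9), 8), Add(-53, Mul(-2, Pow(Add(15, Mul(10, -6)), Rational(1, 2))))), 82610), -1) = Pow(Add(Mul(Rational(-16, 9), Add(-53, Mul(-2, Pow(Add(15, -60), Rational(1, 2))))), 82610), -1) = Pow(Add(Mul(Rational(-16, 9), Add(-53, Mul(-2, Pow(-45, Rational(1, 2))))), 82610), -1) = Pow(Add(Mul(Rational(-16, 9), Add(-53, Mul(-2, Mul(3, I, Pow(5, Rational(1, 2)))))), 82610), -1) = Pow(Add(Mul(Rational(-16, 9), Add(-53, Mul(-6, I, Pow(5, Rational(1, 2))))), 82610), -1) = Pow(Add(Add(Rational(848, 9), Mul(Rational(32, 3), I, Pow(5, Rational(1, 2)))), 82610), -1) = Pow(Add(Rational(744338, 9), Mul(Rational(32, 3), I, Pow(5, Rational(1, 2)))), -1)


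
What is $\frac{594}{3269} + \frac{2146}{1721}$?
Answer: $\frac{8037548}{5625949} \approx 1.4287$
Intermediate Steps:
$\frac{594}{3269} + \frac{2146}{1721} = \frac{8037548}{5625949}$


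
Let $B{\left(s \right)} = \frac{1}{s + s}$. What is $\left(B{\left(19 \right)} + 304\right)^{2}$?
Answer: $\frac{133471809}{1444} \approx 92432.0$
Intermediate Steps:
$B{\left(s \right)} = \frac{1}{2 s}$
$\left(B{\left(19 \right)} + 304\right)^{2} = \left(\frac{1}{2 \cdot 19} + 304\right)^{2} = \left(\frac{1}{2} \cdot \frac{1}{19} + 304\right)^{2} = \left(\frac{1}{38} + 304\right)^{2} = \left(\frac{11553}{38}\right)^{2} = \frac{133471809}{1444}$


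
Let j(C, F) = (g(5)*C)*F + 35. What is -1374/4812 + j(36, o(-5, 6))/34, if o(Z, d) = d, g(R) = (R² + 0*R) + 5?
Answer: 1304311/6817 ≈ 191.33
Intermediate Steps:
g(R) = 5 + R² (g(R) = (R² + 0) + 5 = R² + 5 = 5 + R²)
j(C, F) = 35 + 30*C*F (j(C, F) = ((5 + 5²)*C)*F + 35 = ((5 + 25)*C)*F + 35 = (30*C)*F + 35 = 30*C*F + 35 = 35 + 30*C*F)
-1374/4812 + j(36, o(-5, 6))/34 = -1374/4812 + (35 + 30*36*6)/34 = -1374*1/4812 + (35 + 6480)*(1/34) = -229/802 + 6515*(1/34) = -229/802 + 6515/34 = 1304311/6817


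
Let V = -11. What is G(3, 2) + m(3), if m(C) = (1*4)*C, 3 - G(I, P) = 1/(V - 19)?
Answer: 451/30 ≈ 15.033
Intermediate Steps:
G(I, P) = 91/30 (G(I, P) = 3 - 1/(-11 - 19) = 3 - 1/(-30) = 3 - 1*(-1/30) = 3 + 1/30 = 91/30)
m(C) = 4*C
G(3, 2) + m(3) = 91/30 + 4*3 = 91/30 + 12 = 451/30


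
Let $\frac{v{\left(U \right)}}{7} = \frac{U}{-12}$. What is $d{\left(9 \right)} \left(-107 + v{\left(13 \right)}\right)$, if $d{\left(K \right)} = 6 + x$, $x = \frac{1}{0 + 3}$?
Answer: $- \frac{26125}{36} \approx -725.69$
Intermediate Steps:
$v{\left(U \right)} = - \frac{7 U}{12}$ ($v{\left(U \right)} = 7 \frac{U}{-12} = 7 U \left(- \frac{1}{12}\right) = 7 \left(- \frac{U}{12}\right) = - \frac{7 U}{12}$)
$x = \frac{1}{3} \approx 0.33333$
$d{\left(K \right)} = \frac{19}{3}$ ($d{\left(K \right)} = 6 + \frac{1}{3} = \frac{19}{3}$)
$d{\left(9 \right)} \left(-107 + v{\left(13 \right)}\right) = \frac{19 \left(-107 - \frac{91}{12}\right)}{3} = \frac{19}{3} \left(- \frac{1375}{12}\right) = - \frac{26125}{36}$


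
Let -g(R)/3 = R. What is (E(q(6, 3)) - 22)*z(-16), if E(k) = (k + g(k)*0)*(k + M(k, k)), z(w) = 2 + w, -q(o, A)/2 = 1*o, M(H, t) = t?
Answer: -3724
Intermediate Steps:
q(o, A) = -2*o
g(R) = -3*R
E(k) = 2*k**2 (E(k) = (k - 3*k*0)*(k + k) = (k + 0)*(2*k) = k*(2*k) = 2*k**2)
(E(q(6, 3)) - 22)*z(-16) = (2*(-2*6)**2 - 22)*(2 - 16) = (2*(-12)**2 - 22)*(-14) = (2*144 - 22)*(-14) = (288 - 22)*(-14) = 266*(-14) = -3724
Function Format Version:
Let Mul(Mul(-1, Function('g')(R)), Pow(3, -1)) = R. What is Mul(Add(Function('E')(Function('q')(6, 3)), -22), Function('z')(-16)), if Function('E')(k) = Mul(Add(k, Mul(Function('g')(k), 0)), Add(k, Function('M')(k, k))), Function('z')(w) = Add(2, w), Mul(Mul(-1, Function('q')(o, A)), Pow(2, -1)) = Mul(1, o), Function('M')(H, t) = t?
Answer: -3724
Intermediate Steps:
Function('q')(o, A) = Mul(-2, o) (Function('q')(o, A) = Mul(-2, Mul(1, o)) = Mul(-2, o))
Function('g')(R) = Mul(-3, R)
Function('E')(k) = Mul(2, Pow(k, 2)) (Function('E')(k) = Mul(Add(k, Mul(Mul(-3, k), 0)), Add(k, k)) = Mul(Add(k, 0), Mul(2, k)) = Mul(k, Mul(2, k)) = Mul(2, Pow(k, 2)))
Mul(Add(Function('E')(Function('q')(6, 3)), -22), Function('z')(-16)) = Mul(Add(Mul(2, Pow(Mul(-2, 6), 2)), -22), Add(2, -16)) = Mul(Add(Mul(2, Pow(-12, 2)), -22), -14) = Mul(Add(Mul(2, 144), -22), -14) = Mul(Add(288, -22), -14) = Mul(266, -14) = -3724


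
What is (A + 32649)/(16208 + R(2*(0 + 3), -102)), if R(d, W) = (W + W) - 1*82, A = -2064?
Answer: 30585/15922 ≈ 1.9209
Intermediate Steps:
R(d, W) = -82 + 2*W (R(d, W) = 2*W - 82 = -82 + 2*W)
(A + 32649)/(16208 + R(2*(0 + 3), -102)) = (-2064 + 32649)/(16208 + (-82 + 2*(-102))) = 30585/(16208 + (-82 - 204)) = 30585/(16208 - 286) = 30585/15922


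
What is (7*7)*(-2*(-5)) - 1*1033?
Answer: -543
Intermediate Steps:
(7*7)*(-2*(-5)) - 1*1033 = 49*10 - 1033 = 490 - 1033 = -543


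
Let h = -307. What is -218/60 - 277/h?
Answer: -25153/9210 ≈ -2.7311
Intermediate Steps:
-218/60 - 277/h = -218/60 - 277/(-307) = -218*1/60 - 277*(-1/307) = -109/30 + 277/307 = -25153/9210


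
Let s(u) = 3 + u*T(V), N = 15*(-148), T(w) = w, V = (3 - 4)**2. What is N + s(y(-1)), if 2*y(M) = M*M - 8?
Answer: -4441/2 ≈ -2220.5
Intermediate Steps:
y(M) = -4 + M**2/2 (y(M) = (M*M - 8)/2 = (M**2 - 8)/2 = (-8 + M**2)/2 = -4 + M**2/2)
V = 1 (V = (-1)**2 = 1)
N = -2220
s(u) = 3 + u (s(u) = 3 + u*1 = 3 + u)
N + s(y(-1)) = -2220 + (3 + (-4 + (1/2)*(-1)**2)) = -2220 + (3 + (-4 + (1/2)*1)) = -2220 + (3 + (-4 + 1/2)) = -2220 + (3 - 7/2) = -2220 - 1/2 = -4441/2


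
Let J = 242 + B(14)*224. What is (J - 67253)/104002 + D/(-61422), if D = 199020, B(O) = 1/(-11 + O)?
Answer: -12404920753/3194005422 ≈ -3.8838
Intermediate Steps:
J = 950/3 (J = 242 + 224/(-11 + 14) = 242 + 224/3 = 950/3 ≈ 316.67)
(J - 67253)/104002 + D/(-61422) = (950/3 - 67253)/104002 + 199020/(-61422) = -200809/3*1/104002 + 199020*(-1/61422) = -200809/312006 - 33170/10237 = -12404920753/3194005422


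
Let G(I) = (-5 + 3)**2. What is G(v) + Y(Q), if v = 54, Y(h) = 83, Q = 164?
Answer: 87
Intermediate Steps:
G(I) = 4 (G(I) = (-2)**2 = 4)
G(v) + Y(Q) = 4 + 83 = 87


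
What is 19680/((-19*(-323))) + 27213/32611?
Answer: 808790661/200133707 ≈ 4.0413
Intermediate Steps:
19680/((-19*(-323))) + 27213/32611 = 19680/6137 + 27213*(1/32611) = 19680*(1/6137) + 27213/32611 = 19680/6137 + 27213/32611 = 808790661/200133707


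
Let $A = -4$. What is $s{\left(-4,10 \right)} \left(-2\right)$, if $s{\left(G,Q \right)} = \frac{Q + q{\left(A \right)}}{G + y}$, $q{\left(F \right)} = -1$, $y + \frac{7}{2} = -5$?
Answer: $\frac{36}{25} \approx 1.44$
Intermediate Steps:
$y = - \frac{17}{2}$ ($y = - \frac{7}{2} - 5 = - \frac{17}{2} \approx -8.5$)
$s{\left(G,Q \right)} = \frac{-1 + Q}{- \frac{17}{2} + G}$ ($s{\left(G,Q \right)} = \frac{Q - 1}{G - \frac{17}{2}} = \frac{-1 + Q}{- \frac{17}{2} + G}$)
$s{\left(-4,10 \right)} \left(-2\right) = \frac{2 \left(-1 + 10\right)}{-17 + 2 \left(-4\right)} \left(-2\right) = 2 \frac{1}{-17 - 8} \cdot 9 \left(-2\right) = 2 \frac{1}{-25} \cdot 9 \left(-2\right) = 2 \left(- \frac{1}{25}\right) 9 \left(-2\right) = \left(- \frac{18}{25}\right) \left(-2\right) = \frac{36}{25}$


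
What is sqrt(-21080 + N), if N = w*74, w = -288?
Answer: 2*I*sqrt(10598) ≈ 205.89*I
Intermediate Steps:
N = -21312 (N = -288*74 = -21312)
sqrt(-21080 + N) = sqrt(-21080 - 21312) = sqrt(-42392) = 2*I*sqrt(10598)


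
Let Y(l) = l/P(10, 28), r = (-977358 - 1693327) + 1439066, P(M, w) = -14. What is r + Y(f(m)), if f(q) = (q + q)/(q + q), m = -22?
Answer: -17242667/14 ≈ -1.2316e+6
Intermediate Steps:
r = -1231619 (r = -2670685 + 1439066 = -1231619)
f(q) = 1 (f(q) = (2*q)/((2*q)) = (2*q)*(1/(2*q)) = 1)
Y(l) = -l/14 (Y(l) = l/(-14) = l*(-1/14) = -l/14)
r + Y(f(m)) = -1231619 - 1/14*1 = -1231619 - 1/14 = -17242667/14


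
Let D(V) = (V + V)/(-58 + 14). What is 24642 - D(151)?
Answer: 542275/22 ≈ 24649.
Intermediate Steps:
D(V) = -V/22 (D(V) = (2*V)/(-44) = (2*V)*(-1/44) = -V/22)
24642 - D(151) = 24642 - (-1)*151/22 = 24642 - 1*(-151/22) = 24642 + 151/22 = 542275/22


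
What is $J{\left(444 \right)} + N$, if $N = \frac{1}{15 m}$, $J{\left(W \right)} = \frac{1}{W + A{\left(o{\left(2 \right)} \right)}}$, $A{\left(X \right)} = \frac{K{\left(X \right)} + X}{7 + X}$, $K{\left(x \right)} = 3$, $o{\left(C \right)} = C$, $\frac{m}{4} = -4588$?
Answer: $\frac{2473519}{1101395280} \approx 0.0022458$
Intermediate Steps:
$m = -18352$ ($m = 4 \left(-4588\right) = -18352$)
$A{\left(X \right)} = \frac{3 + X}{7 + X}$
$J{\left(W \right)} = \frac{1}{\frac{5}{9} + W}$ ($J{\left(W \right)} = \frac{1}{W + \frac{3 + 2}{7 + 2}} = \frac{1}{W + \frac{1}{9} \cdot 5} = \frac{1}{W + \frac{5}{9}} = \frac{1}{\frac{5}{9} + W}$)
$N = - \frac{1}{275280}$ ($N = \frac{1}{15 \left(-18352\right)} = \frac{1}{-275280} = - \frac{1}{275280} \approx -3.6327 \cdot 10^{-6}$)
$J{\left(444 \right)} + N = \frac{9}{5 + 9 \cdot 444} - \frac{1}{275280} = \frac{9}{5 + 3996} - \frac{1}{275280} = \frac{9}{4001} - \frac{1}{275280} = \frac{2473519}{1101395280}$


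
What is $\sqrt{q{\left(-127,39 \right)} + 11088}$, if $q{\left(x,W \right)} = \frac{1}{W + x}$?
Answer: $\frac{\sqrt{21466346}}{44} \approx 105.3$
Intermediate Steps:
$\sqrt{q{\left(-127,39 \right)} + 11088} = \sqrt{\frac{1}{39 - 127} + 11088} = \sqrt{\frac{1}{-88} + 11088} = \sqrt{- \frac{1}{88} + 11088} = \sqrt{\frac{975743}{88}} = \frac{\sqrt{21466346}}{44}$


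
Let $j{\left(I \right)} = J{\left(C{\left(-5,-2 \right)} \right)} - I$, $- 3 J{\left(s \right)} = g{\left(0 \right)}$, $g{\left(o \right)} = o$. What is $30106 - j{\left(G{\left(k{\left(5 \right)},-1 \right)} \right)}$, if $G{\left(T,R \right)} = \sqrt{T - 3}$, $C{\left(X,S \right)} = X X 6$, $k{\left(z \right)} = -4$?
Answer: $30106 + i \sqrt{7} \approx 30106.0 + 2.6458 i$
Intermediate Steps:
$C{\left(X,S \right)} = 6 X^{2}$ ($C{\left(X,S \right)} = X^{2} \cdot 6 = 6 X^{2}$)
$G{\left(T,R \right)} = \sqrt{-3 + T}$
$J{\left(s \right)} = 0$ ($J{\left(s \right)} = \left(- \frac{1}{3}\right) 0 = 0$)
$j{\left(I \right)} = - I$ ($j{\left(I \right)} = 0 - I = - I$)
$30106 - j{\left(G{\left(k{\left(5 \right)},-1 \right)} \right)} = 30106 - - \sqrt{-3 - 4} = 30106 - - \sqrt{-7} = 30106 - - i \sqrt{7} = 30106 + i \sqrt{7}$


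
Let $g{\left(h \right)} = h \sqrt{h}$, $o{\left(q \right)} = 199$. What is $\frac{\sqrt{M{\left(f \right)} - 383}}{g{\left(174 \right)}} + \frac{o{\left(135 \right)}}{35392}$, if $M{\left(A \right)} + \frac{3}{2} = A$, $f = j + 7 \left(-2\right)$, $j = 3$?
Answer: $\frac{199}{35392} + \frac{i \sqrt{68817}}{30276} \approx 0.0056227 + 0.0086646 i$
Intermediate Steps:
$f = -11$ ($f = 3 + 7 \left(-2\right) = 3 - 14 = -11$)
$M{\left(A \right)} = - \frac{3}{2} + A$
$g{\left(h \right)} = h^{\frac{3}{2}}$
$\frac{\sqrt{M{\left(f \right)} - 383}}{g{\left(174 \right)}} + \frac{o{\left(135 \right)}}{35392} = \frac{\sqrt{\left(- \frac{3}{2} - 11\right) - 383}}{174^{\frac{3}{2}}} + \frac{199}{35392} = \frac{\sqrt{- \frac{25}{2} - 383}}{174 \sqrt{174}} + 199 \cdot \frac{1}{35392} = \sqrt{- \frac{791}{2}} \frac{\sqrt{174}}{30276} + \frac{199}{35392} = \frac{i \sqrt{1582}}{2} \frac{\sqrt{174}}{30276} + \frac{199}{35392} = \frac{i \sqrt{68817}}{30276} + \frac{199}{35392} = \frac{199}{35392} + \frac{i \sqrt{68817}}{30276}$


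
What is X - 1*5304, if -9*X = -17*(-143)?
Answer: -50167/9 ≈ -5574.1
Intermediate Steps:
X = -2431/9 (X = -(-17)*(-143)/9 = -⅑*2431 = -2431/9 ≈ -270.11)
X - 1*5304 = -2431/9 - 1*5304 = -2431/9 - 5304 = -50167/9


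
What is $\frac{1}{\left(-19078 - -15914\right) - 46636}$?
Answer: $- \frac{1}{49800} \approx -2.008 \cdot 10^{-5}$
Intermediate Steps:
$\frac{1}{\left(-19078 - -15914\right) - 46636} = \frac{1}{\left(-19078 + 15914\right) - 46636} = \frac{1}{-3164 - 46636} = \frac{1}{-49800} = - \frac{1}{49800}$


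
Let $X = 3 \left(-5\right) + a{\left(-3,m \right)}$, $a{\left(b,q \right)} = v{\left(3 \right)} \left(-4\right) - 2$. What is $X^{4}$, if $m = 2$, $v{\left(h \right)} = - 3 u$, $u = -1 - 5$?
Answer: $62742241$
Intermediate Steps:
$u = -6$
$v{\left(h \right)} = 18$ ($v{\left(h \right)} = \left(-3\right) \left(-6\right) = 18$)
$a{\left(b,q \right)} = -74$ ($a{\left(b,q \right)} = 18 \left(-4\right) - 2 = -72 - 2 = -74$)
$X = -89$ ($X = 3 \left(-5\right) - 74 = -15 - 74 = -89$)
$X^{4} = \left(-89\right)^{4} = 62742241$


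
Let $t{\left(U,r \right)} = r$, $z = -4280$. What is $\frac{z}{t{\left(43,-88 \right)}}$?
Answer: $\frac{535}{11} \approx 48.636$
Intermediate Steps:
$\frac{z}{t{\left(43,-88 \right)}} = - \frac{4280}{-88} = \left(-4280\right) \left(- \frac{1}{88}\right) = \frac{535}{11}$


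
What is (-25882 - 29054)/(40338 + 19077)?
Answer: -18312/19805 ≈ -0.92461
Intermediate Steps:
(-25882 - 29054)/(40338 + 19077) = -54936/59415 = -54936*1/59415 = -18312/19805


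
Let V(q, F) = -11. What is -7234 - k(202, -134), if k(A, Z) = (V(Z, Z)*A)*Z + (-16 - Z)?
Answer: -305100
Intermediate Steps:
k(A, Z) = -16 - Z - 11*A*Z (k(A, Z) = (-11*A)*Z + (-16 - Z) = -11*A*Z + (-16 - Z) = -16 - Z - 11*A*Z)
-7234 - k(202, -134) = -7234 - (-16 - 1*(-134) - 11*202*(-134)) = -7234 - (-16 + 134 + 297748) = -7234 - 1*297866 = -7234 - 297866 = -305100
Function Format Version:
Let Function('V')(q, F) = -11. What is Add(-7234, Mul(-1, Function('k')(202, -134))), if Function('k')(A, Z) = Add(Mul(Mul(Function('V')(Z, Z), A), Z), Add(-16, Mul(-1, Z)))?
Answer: -305100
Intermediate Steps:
Function('k')(A, Z) = Add(-16, Mul(-1, Z), Mul(-11, A, Z)) (Function('k')(A, Z) = Add(Mul(Mul(-11, A), Z), Add(-16, Mul(-1, Z))) = Add(Mul(-11, A, Z), Add(-16, Mul(-1, Z))) = Add(-16, Mul(-1, Z), Mul(-11, A, Z)))
Add(-7234, Mul(-1, Function('k')(202, -134))) = Add(-7234, Mul(-1, Add(-16, Mul(-1, -134), Mul(-11, 202, -134)))) = Add(-7234, Mul(-1, Add(-16, 134, 297748))) = Add(-7234, Mul(-1, 297866)) = Add(-7234, -297866) = -305100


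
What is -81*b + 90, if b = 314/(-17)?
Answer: 26964/17 ≈ 1586.1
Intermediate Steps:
b = -314/17 (b = 314*(-1/17) = -314/17 ≈ -18.471)
-81*b + 90 = -81*(-314/17) + 90 = 25434/17 + 90 = 26964/17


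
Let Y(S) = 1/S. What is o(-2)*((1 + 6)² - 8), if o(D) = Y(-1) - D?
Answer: 41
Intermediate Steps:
o(D) = -1 - D (o(D) = 1/(-1) - D = -1 - D)
o(-2)*((1 + 6)² - 8) = (-1 - 1*(-2))*((1 + 6)² - 8) = (-1 + 2)*(7² - 8) = 1*(49 - 8) = 1*41 = 41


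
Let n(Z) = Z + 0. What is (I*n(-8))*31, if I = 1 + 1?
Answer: -496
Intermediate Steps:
n(Z) = Z
I = 2
(I*n(-8))*31 = (2*(-8))*31 = -16*31 = -496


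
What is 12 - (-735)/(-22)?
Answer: -471/22 ≈ -21.409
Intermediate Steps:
12 - (-735)/(-22) = 12 - (-735)*(-1)/22 = 12 - 49*15/22 = 12 - 735/22 = -471/22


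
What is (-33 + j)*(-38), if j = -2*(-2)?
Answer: 1102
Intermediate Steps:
j = 4 (j = -1*(-4) = 4)
(-33 + j)*(-38) = (-33 + 4)*(-38) = -29*(-38) = 1102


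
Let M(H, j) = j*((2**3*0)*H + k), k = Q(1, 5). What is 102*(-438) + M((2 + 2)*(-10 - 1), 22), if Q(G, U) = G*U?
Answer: -44566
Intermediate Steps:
k = 5 (k = 1*5 = 5)
M(H, j) = 5*j (M(H, j) = j*((2**3*0)*H + 5) = j*((8*0)*H + 5) = j*(0*H + 5) = j*(0 + 5) = j*5 = 5*j)
102*(-438) + M((2 + 2)*(-10 - 1), 22) = 102*(-438) + 5*22 = -44676 + 110 = -44566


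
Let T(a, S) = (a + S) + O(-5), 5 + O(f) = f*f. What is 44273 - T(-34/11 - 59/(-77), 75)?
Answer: 3401885/77 ≈ 44180.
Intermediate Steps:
O(f) = -5 + f² (O(f) = -5 + f*f = -5 + f²)
T(a, S) = 20 + S + a (T(a, S) = (a + S) + (-5 + (-5)²) = (S + a) + (-5 + 25) = (S + a) + 20 = 20 + S + a)
44273 - T(-34/11 - 59/(-77), 75) = 44273 - (20 + 75 + (-34/11 - 59/(-77))) = 44273 - (20 + 75 + (-34*1/11 - 59*(-1/77))) = 44273 - (20 + 75 + (-34/11 + 59/77)) = 44273 - (20 + 75 - 179/77) = 44273 - 1*7136/77 = 44273 - 7136/77 = 3401885/77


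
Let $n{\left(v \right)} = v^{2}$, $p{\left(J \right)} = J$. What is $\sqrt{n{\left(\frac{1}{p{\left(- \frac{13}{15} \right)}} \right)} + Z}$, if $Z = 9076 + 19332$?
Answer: $\frac{\sqrt{4801177}}{13} \approx 168.55$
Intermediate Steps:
$Z = 28408$
$\sqrt{n{\left(\frac{1}{p{\left(- \frac{13}{15} \right)}} \right)} + Z} = \sqrt{\left(\frac{1}{\left(-13\right) \frac{1}{15}}\right)^{2} + 28408} = \sqrt{\left(\frac{1}{- \frac{13}{15}}\right)^{2} + 28408} = \sqrt{\left(- \frac{15}{13}\right)^{2} + 28408} = \sqrt{\frac{225}{169} + 28408} = \sqrt{\frac{4801177}{169}} = \frac{\sqrt{4801177}}{13}$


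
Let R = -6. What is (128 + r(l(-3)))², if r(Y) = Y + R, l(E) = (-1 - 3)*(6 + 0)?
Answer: 9604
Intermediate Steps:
l(E) = -24 (l(E) = -4*6 = -24)
r(Y) = -6 + Y (r(Y) = Y - 6 = -6 + Y)
(128 + r(l(-3)))² = (128 + (-6 - 24))² = (128 - 30)² = 98² = 9604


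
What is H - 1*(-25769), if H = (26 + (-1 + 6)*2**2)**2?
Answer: 27885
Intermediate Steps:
H = 2116 (H = (26 + 5*4)**2 = (26 + 20)**2 = 46**2 = 2116)
H - 1*(-25769) = 2116 - 1*(-25769) = 2116 + 25769 = 27885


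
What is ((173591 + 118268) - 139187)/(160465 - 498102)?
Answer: -152672/337637 ≈ -0.45218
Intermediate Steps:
((173591 + 118268) - 139187)/(160465 - 498102) = (291859 - 139187)/(-337637) = 152672*(-1/337637) = -152672/337637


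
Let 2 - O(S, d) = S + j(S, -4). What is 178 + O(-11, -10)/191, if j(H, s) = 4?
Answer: 34007/191 ≈ 178.05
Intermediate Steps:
O(S, d) = -2 - S (O(S, d) = 2 - (S + 4) = 2 - (4 + S) = 2 + (-4 - S) = -2 - S)
178 + O(-11, -10)/191 = 178 + (-2 - 1*(-11))/191 = 178 + (-2 + 11)*(1/191) = 178 + 9*(1/191) = 178 + 9/191 = 34007/191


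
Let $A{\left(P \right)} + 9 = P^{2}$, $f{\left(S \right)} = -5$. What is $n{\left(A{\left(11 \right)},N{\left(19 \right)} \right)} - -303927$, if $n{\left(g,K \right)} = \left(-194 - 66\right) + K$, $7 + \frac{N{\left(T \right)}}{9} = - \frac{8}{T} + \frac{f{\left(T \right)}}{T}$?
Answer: $\frac{5768359}{19} \approx 3.036 \cdot 10^{5}$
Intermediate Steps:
$A{\left(P \right)} = -9 + P^{2}$
$N{\left(T \right)} = -63 - \frac{117}{T}$ ($N{\left(T \right)} = -63 + 9 \left(- \frac{8}{T} - \frac{5}{T}\right) = -63 + 9 \left(- \frac{13}{T}\right) = -63 - \frac{117}{T}$)
$n{\left(g,K \right)} = -260 + K$
$n{\left(A{\left(11 \right)},N{\left(19 \right)} \right)} - -303927 = \left(-260 - \left(63 + \frac{117}{19}\right)\right) - -303927 = \left(-260 - \frac{1314}{19}\right) + 303927 = - \frac{6254}{19} + 303927 = \frac{5768359}{19}$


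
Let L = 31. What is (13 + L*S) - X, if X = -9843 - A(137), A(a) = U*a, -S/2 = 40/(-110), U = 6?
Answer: 117706/11 ≈ 10701.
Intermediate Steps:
S = 8/11 (S = -80/(-110) = -80*(-1)/110 = -2*(-4/11) = 8/11 ≈ 0.72727)
A(a) = 6*a
X = -10665 (X = -9843 - 6*137 = -9843 - 1*822 = -9843 - 822 = -10665)
(13 + L*S) - X = (13 + 31*(8/11)) - 1*(-10665) = (13 + 248/11) + 10665 = 391/11 + 10665 = 117706/11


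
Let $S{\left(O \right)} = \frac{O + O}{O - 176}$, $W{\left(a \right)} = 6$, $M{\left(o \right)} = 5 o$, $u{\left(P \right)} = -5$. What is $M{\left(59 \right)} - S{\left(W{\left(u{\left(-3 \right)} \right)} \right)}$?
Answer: $\frac{25081}{85} \approx 295.07$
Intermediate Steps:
$S{\left(O \right)} = \frac{2 O}{-176 + O}$
$M{\left(59 \right)} - S{\left(W{\left(u{\left(-3 \right)} \right)} \right)} = 5 \cdot 59 - 2 \cdot 6 \frac{1}{-176 + 6} = 295 - 2 \cdot 6 \frac{1}{-170} = 295 - 2 \cdot 6 \left(- \frac{1}{170}\right) = 295 - - \frac{6}{85} = 295 + \frac{6}{85} = \frac{25081}{85}$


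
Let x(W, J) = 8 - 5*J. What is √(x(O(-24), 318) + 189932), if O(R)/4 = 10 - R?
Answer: 5*√7534 ≈ 433.99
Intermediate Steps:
O(R) = 40 - 4*R (O(R) = 4*(10 - R) = 40 - 4*R)
√(x(O(-24), 318) + 189932) = √((8 - 5*318) + 189932) = √((8 - 1590) + 189932) = √(-1582 + 189932) = √188350 = 5*√7534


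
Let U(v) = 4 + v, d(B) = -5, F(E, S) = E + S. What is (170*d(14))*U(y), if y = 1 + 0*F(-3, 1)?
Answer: -4250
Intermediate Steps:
y = 1 (y = 1 + 0*(-3 + 1) = 1 + 0*(-2) = 1 + 0 = 1)
(170*d(14))*U(y) = (170*(-5))*(4 + 1) = -850*5 = -4250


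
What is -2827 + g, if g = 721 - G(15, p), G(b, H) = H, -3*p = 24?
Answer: -2098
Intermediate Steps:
p = -8 (p = -1/3*24 = -8)
g = 729 (g = 721 - 1*(-8) = 721 + 8 = 729)
-2827 + g = -2827 + 729 = -2098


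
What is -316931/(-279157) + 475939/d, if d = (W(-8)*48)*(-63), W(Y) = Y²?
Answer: -4207302671/3178054656 ≈ -1.3239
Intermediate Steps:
d = -193536 (d = ((-8)²*48)*(-63) = (64*48)*(-63) = 3072*(-63) = -193536)
-316931/(-279157) + 475939/d = -316931/(-279157) + 475939/(-193536) = -316931*(-1/279157) + 475939*(-1/193536) = 18643/16421 - 475939/193536 = -4207302671/3178054656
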